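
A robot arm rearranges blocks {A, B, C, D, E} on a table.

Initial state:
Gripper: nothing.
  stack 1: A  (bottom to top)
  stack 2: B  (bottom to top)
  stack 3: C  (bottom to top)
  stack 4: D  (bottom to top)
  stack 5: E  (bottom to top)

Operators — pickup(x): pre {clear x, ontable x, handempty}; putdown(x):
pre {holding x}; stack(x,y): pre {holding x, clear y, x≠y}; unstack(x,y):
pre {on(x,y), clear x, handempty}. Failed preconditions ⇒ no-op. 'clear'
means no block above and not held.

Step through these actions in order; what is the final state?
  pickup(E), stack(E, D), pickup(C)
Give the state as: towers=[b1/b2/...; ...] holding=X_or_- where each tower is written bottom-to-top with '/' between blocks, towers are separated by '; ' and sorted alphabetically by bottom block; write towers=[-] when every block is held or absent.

towers=[A; B; D/E] holding=C

step 1 (pickup(E)): towers=[A; B; C; D] holding=E
step 2 (stack(E, D)): towers=[A; B; C; D/E] holding=-
step 3 (pickup(C)): towers=[A; B; D/E] holding=C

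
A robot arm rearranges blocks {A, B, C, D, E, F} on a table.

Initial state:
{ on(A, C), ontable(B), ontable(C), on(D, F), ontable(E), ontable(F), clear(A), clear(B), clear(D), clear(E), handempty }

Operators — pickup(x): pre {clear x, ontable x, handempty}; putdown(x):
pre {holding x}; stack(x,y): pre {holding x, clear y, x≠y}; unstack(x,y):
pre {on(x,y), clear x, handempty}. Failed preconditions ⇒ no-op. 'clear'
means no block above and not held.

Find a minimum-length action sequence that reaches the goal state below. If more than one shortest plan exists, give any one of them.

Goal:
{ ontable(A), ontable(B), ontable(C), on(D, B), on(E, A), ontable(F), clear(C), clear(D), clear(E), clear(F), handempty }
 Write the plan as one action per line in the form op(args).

step 1 (unstack(D, F)): towers=[B; C/A; E; F] holding=D
step 2 (stack(D, B)): towers=[B/D; C/A; E; F] holding=-
step 3 (unstack(A, C)): towers=[B/D; C; E; F] holding=A
step 4 (putdown(A)): towers=[A; B/D; C; E; F] holding=-
step 5 (pickup(E)): towers=[A; B/D; C; F] holding=E
step 6 (stack(E, A)): towers=[A/E; B/D; C; F] holding=-
goal check: towers=[A/E; B/D; C; F] holding=- — reached (length 6, optimal by BFS)

unstack(D, F)
stack(D, B)
unstack(A, C)
putdown(A)
pickup(E)
stack(E, A)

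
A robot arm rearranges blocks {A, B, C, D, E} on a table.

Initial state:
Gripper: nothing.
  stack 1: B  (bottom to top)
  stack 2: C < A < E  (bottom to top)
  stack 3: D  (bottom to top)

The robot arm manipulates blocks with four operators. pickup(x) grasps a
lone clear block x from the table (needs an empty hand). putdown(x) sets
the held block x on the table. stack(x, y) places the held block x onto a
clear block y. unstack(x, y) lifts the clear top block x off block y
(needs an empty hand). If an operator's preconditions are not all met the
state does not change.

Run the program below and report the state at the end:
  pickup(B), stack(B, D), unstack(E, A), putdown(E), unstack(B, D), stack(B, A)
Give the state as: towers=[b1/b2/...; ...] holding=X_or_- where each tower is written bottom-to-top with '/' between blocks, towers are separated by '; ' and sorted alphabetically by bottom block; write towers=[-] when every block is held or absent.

step 1 (pickup(B)): towers=[C/A/E; D] holding=B
step 2 (stack(B, D)): towers=[C/A/E; D/B] holding=-
step 3 (unstack(E, A)): towers=[C/A; D/B] holding=E
step 4 (putdown(E)): towers=[C/A; D/B; E] holding=-
step 5 (unstack(B, D)): towers=[C/A; D; E] holding=B
step 6 (stack(B, A)): towers=[C/A/B; D; E] holding=-

towers=[C/A/B; D; E] holding=-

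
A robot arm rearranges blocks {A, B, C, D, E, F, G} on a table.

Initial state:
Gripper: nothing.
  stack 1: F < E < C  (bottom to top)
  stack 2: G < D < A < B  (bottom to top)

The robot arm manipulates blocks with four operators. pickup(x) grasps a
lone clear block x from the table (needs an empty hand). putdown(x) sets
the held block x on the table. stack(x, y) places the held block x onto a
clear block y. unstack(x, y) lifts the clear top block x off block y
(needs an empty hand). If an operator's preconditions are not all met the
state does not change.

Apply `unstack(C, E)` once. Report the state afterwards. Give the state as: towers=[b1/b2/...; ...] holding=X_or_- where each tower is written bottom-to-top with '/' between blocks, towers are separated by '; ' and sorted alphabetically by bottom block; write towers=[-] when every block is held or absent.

towers=[F/E; G/D/A/B] holding=C

before: towers=[F/E/C; G/D/A/B] holding=-
pre[unstack(C, E)]: on(C,E) ok, clear(C) ok, handempty ok
all met → apply unstack(C, E)
after:  towers=[F/E; G/D/A/B] holding=C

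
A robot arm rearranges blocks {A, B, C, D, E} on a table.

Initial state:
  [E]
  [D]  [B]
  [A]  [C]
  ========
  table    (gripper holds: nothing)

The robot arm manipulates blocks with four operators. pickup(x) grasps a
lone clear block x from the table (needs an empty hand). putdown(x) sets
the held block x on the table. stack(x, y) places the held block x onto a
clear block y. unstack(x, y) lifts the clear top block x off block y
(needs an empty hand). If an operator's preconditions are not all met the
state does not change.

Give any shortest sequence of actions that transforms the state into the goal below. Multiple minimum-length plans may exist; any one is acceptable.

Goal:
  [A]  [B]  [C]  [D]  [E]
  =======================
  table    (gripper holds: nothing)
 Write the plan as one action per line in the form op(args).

step 1 (unstack(B, C)): towers=[A/D/E; C] holding=B
step 2 (putdown(B)): towers=[A/D/E; B; C] holding=-
step 3 (unstack(E, D)): towers=[A/D; B; C] holding=E
step 4 (putdown(E)): towers=[A/D; B; C; E] holding=-
step 5 (unstack(D, A)): towers=[A; B; C; E] holding=D
step 6 (putdown(D)): towers=[A; B; C; D; E] holding=-
goal check: towers=[A; B; C; D; E] holding=- — reached (length 6, optimal by BFS)

unstack(B, C)
putdown(B)
unstack(E, D)
putdown(E)
unstack(D, A)
putdown(D)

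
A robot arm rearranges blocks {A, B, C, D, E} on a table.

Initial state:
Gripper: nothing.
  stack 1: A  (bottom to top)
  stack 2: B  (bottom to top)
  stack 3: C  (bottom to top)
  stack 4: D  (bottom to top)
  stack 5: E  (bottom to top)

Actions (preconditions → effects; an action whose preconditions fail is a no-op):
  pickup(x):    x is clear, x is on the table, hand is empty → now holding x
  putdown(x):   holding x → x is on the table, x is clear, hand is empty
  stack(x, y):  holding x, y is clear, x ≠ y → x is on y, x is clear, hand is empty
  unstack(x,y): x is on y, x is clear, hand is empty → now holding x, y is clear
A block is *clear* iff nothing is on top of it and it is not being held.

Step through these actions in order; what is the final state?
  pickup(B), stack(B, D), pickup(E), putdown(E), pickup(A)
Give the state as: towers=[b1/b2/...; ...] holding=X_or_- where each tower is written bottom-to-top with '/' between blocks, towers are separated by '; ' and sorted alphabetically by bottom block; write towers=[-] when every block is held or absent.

towers=[C; D/B; E] holding=A

step 1 (pickup(B)): towers=[A; C; D; E] holding=B
step 2 (stack(B, D)): towers=[A; C; D/B; E] holding=-
step 3 (pickup(E)): towers=[A; C; D/B] holding=E
step 4 (putdown(E)): towers=[A; C; D/B; E] holding=-
step 5 (pickup(A)): towers=[C; D/B; E] holding=A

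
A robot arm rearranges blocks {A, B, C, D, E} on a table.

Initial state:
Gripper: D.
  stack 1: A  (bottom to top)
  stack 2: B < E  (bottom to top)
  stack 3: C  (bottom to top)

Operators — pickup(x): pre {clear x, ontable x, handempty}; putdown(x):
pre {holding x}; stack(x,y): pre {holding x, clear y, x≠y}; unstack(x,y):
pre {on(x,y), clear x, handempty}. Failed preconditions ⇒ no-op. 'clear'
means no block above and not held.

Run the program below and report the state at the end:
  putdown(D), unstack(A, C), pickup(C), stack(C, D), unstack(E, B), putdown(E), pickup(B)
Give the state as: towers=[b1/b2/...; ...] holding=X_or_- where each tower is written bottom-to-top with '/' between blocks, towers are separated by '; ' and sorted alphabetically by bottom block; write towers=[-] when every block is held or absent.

towers=[A; D/C; E] holding=B

step 1 (putdown(D)): towers=[A; B/E; C; D] holding=-
step 2 (unstack(A, C)) [no-op]: towers=[A; B/E; C; D] holding=-
step 3 (pickup(C)): towers=[A; B/E; D] holding=C
step 4 (stack(C, D)): towers=[A; B/E; D/C] holding=-
step 5 (unstack(E, B)): towers=[A; B; D/C] holding=E
step 6 (putdown(E)): towers=[A; B; D/C; E] holding=-
step 7 (pickup(B)): towers=[A; D/C; E] holding=B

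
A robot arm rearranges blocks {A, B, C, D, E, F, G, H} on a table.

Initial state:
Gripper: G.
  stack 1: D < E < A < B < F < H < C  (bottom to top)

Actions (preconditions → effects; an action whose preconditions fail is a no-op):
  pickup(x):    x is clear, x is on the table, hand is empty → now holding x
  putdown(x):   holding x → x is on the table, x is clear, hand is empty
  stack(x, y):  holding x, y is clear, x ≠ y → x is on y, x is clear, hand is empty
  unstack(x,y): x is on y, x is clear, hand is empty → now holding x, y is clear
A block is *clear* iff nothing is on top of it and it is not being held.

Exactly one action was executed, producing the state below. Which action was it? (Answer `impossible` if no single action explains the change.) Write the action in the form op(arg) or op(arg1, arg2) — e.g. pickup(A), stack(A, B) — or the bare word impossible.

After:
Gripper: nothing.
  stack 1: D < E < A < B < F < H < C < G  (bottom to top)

stack(G, C)

target: towers=[D/E/A/B/F/H/C/G] holding=-
        putdown(G) → towers=[D/E/A/B/F/H/C; G] holding=-
       stack(G, C) → towers=[D/E/A/B/F/H/C/G] holding=-  ← match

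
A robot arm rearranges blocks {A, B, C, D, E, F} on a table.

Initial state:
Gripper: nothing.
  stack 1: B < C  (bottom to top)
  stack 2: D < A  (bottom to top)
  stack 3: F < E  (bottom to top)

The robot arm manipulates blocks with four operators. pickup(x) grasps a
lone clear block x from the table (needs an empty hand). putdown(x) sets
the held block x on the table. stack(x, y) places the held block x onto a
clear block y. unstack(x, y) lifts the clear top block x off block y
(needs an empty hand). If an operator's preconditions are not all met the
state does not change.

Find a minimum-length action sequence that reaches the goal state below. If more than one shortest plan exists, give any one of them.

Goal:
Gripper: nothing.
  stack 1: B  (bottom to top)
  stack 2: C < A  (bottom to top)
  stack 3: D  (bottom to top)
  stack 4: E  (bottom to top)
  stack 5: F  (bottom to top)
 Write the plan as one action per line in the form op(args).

step 1 (unstack(E, F)): towers=[B/C; D/A; F] holding=E
step 2 (putdown(E)): towers=[B/C; D/A; E; F] holding=-
step 3 (unstack(C, B)): towers=[B; D/A; E; F] holding=C
step 4 (putdown(C)): towers=[B; C; D/A; E; F] holding=-
step 5 (unstack(A, D)): towers=[B; C; D; E; F] holding=A
step 6 (stack(A, C)): towers=[B; C/A; D; E; F] holding=-
goal check: towers=[B; C/A; D; E; F] holding=- — reached (length 6, optimal by BFS)

unstack(E, F)
putdown(E)
unstack(C, B)
putdown(C)
unstack(A, D)
stack(A, C)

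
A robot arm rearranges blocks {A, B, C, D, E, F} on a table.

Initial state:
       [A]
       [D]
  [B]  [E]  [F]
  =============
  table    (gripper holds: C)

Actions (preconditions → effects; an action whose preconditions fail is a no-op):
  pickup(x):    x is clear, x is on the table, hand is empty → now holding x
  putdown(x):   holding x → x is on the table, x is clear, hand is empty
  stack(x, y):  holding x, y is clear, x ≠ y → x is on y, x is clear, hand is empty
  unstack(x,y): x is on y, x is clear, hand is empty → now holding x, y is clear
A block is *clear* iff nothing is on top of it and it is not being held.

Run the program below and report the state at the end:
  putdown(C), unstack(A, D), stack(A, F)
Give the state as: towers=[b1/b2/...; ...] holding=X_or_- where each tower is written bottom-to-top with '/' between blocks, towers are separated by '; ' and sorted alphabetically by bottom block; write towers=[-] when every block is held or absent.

step 1 (putdown(C)): towers=[B; C; E/D/A; F] holding=-
step 2 (unstack(A, D)): towers=[B; C; E/D; F] holding=A
step 3 (stack(A, F)): towers=[B; C; E/D; F/A] holding=-

towers=[B; C; E/D; F/A] holding=-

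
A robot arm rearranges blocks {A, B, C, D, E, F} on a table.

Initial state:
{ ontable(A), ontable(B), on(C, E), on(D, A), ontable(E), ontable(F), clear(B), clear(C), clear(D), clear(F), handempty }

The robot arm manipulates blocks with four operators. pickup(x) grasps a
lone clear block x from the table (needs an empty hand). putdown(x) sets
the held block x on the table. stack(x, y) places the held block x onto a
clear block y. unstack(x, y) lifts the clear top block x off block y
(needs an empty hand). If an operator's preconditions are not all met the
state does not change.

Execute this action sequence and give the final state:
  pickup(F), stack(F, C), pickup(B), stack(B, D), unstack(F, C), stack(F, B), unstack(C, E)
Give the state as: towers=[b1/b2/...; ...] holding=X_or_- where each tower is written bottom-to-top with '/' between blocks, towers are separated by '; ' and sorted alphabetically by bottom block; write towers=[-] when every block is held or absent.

towers=[A/D/B/F; E] holding=C

step 1 (pickup(F)): towers=[A/D; B; E/C] holding=F
step 2 (stack(F, C)): towers=[A/D; B; E/C/F] holding=-
step 3 (pickup(B)): towers=[A/D; E/C/F] holding=B
step 4 (stack(B, D)): towers=[A/D/B; E/C/F] holding=-
step 5 (unstack(F, C)): towers=[A/D/B; E/C] holding=F
step 6 (stack(F, B)): towers=[A/D/B/F; E/C] holding=-
step 7 (unstack(C, E)): towers=[A/D/B/F; E] holding=C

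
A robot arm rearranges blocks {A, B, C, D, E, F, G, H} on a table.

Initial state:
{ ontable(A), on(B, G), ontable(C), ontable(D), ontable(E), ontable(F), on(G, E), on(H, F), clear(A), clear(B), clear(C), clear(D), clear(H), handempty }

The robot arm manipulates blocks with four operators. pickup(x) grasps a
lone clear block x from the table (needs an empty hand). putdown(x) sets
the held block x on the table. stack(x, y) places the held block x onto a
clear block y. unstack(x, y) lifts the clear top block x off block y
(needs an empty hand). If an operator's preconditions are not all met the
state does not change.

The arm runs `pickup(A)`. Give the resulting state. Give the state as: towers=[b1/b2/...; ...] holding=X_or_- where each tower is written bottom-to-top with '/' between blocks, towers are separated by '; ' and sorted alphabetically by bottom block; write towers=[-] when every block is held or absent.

before: towers=[A; C; D; E/G/B; F/H] holding=-
pre[pickup(A)]: clear(A) ok, ontable(A) ok, handempty ok
all met → apply pickup(A)
after:  towers=[C; D; E/G/B; F/H] holding=A

towers=[C; D; E/G/B; F/H] holding=A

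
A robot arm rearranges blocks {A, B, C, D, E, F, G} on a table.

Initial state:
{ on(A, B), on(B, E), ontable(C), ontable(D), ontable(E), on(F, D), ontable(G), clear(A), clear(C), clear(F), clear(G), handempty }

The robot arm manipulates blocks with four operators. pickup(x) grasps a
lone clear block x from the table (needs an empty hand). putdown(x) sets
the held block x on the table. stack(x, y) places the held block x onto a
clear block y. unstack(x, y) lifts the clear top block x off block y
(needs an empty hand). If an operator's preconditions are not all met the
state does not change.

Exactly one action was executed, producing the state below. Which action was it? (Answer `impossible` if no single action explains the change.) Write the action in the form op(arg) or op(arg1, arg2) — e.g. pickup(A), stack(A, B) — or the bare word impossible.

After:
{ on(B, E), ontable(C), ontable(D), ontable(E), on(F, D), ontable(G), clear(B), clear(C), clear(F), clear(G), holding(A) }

unstack(A, B)

target: towers=[C; D/F; E/B; G] holding=A
     unstack(F, D) → towers=[C; D; E/B/A; G] holding=F
         pickup(G) → towers=[C; D/F; E/B/A] holding=G
     unstack(A, B) → towers=[C; D/F; E/B; G] holding=A  ← match
         pickup(C) → towers=[D/F; E/B/A; G] holding=C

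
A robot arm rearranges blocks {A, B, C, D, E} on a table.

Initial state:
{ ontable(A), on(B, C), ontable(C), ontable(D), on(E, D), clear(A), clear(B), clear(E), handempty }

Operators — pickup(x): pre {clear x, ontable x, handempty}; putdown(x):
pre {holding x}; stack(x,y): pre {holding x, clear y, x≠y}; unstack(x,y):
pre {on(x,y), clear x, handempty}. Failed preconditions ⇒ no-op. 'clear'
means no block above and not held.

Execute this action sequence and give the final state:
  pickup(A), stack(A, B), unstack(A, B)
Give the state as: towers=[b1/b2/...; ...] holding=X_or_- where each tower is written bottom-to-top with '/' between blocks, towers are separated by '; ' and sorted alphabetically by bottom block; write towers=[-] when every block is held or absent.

step 1 (pickup(A)): towers=[C/B; D/E] holding=A
step 2 (stack(A, B)): towers=[C/B/A; D/E] holding=-
step 3 (unstack(A, B)): towers=[C/B; D/E] holding=A

towers=[C/B; D/E] holding=A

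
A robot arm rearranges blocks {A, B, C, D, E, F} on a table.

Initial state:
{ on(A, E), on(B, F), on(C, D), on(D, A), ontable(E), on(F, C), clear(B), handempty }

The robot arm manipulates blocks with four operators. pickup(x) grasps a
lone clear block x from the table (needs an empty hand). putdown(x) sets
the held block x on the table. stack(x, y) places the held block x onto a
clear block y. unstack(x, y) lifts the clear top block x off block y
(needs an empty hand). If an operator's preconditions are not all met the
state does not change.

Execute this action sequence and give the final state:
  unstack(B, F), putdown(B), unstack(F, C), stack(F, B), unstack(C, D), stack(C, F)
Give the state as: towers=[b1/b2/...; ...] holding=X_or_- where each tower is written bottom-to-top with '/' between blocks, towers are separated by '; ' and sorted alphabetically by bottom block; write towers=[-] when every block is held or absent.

towers=[B/F/C; E/A/D] holding=-

step 1 (unstack(B, F)): towers=[E/A/D/C/F] holding=B
step 2 (putdown(B)): towers=[B; E/A/D/C/F] holding=-
step 3 (unstack(F, C)): towers=[B; E/A/D/C] holding=F
step 4 (stack(F, B)): towers=[B/F; E/A/D/C] holding=-
step 5 (unstack(C, D)): towers=[B/F; E/A/D] holding=C
step 6 (stack(C, F)): towers=[B/F/C; E/A/D] holding=-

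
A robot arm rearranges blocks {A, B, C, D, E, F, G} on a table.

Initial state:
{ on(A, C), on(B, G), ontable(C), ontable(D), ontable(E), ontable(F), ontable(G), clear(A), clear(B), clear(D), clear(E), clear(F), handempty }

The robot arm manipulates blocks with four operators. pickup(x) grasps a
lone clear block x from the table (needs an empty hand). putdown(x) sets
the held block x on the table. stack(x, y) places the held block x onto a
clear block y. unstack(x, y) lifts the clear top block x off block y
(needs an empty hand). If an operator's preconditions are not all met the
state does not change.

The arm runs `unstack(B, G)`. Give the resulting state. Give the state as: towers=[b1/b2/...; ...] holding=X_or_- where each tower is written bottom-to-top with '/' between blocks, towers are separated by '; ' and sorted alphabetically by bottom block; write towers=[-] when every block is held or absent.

before: towers=[C/A; D; E; F; G/B] holding=-
pre[unstack(B, G)]: on(B,G) ✓, clear(B) ✓, handempty ✓
all met → apply unstack(B, G)
after:  towers=[C/A; D; E; F; G] holding=B

towers=[C/A; D; E; F; G] holding=B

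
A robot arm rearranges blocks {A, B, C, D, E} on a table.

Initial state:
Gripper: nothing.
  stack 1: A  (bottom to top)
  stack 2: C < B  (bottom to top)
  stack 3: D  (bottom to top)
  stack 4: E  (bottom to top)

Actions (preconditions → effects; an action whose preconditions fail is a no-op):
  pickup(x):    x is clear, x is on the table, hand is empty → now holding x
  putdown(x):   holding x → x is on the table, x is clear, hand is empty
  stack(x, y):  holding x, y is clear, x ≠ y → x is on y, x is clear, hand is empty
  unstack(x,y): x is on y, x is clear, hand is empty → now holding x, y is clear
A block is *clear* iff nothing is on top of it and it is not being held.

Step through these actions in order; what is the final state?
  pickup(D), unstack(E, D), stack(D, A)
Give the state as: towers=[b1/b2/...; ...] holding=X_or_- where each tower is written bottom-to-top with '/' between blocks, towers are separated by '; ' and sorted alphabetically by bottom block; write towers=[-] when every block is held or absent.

step 1 (pickup(D)): towers=[A; C/B; E] holding=D
step 2 (unstack(E, D)) [no-op]: towers=[A; C/B; E] holding=D
step 3 (stack(D, A)): towers=[A/D; C/B; E] holding=-

towers=[A/D; C/B; E] holding=-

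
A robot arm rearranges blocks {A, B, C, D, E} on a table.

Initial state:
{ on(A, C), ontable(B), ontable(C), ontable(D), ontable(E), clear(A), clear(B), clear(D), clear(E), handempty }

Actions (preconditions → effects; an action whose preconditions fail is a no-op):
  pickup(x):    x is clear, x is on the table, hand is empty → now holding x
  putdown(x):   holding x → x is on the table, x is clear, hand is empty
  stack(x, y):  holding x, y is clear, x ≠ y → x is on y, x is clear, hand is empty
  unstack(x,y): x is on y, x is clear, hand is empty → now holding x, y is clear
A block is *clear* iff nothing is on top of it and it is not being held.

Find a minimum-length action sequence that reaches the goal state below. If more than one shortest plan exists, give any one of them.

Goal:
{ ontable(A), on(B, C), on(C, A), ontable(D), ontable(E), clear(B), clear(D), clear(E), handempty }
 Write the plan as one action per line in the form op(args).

step 1 (unstack(A, C)): towers=[B; C; D; E] holding=A
step 2 (putdown(A)): towers=[A; B; C; D; E] holding=-
step 3 (pickup(C)): towers=[A; B; D; E] holding=C
step 4 (stack(C, A)): towers=[A/C; B; D; E] holding=-
step 5 (pickup(B)): towers=[A/C; D; E] holding=B
step 6 (stack(B, C)): towers=[A/C/B; D; E] holding=-
goal check: towers=[A/C/B; D; E] holding=- — reached (length 6, optimal by BFS)

unstack(A, C)
putdown(A)
pickup(C)
stack(C, A)
pickup(B)
stack(B, C)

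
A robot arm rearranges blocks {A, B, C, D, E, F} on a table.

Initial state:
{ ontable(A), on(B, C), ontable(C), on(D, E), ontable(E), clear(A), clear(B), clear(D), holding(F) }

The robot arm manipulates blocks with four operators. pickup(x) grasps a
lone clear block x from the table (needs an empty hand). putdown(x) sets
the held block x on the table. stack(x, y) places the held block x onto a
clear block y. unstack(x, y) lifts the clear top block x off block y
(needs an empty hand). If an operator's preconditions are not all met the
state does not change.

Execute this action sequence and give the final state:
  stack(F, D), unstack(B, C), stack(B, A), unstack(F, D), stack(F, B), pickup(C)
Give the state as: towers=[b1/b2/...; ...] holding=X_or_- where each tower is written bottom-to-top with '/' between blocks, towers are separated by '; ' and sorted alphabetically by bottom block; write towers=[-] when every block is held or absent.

towers=[A/B/F; E/D] holding=C

step 1 (stack(F, D)): towers=[A; C/B; E/D/F] holding=-
step 2 (unstack(B, C)): towers=[A; C; E/D/F] holding=B
step 3 (stack(B, A)): towers=[A/B; C; E/D/F] holding=-
step 4 (unstack(F, D)): towers=[A/B; C; E/D] holding=F
step 5 (stack(F, B)): towers=[A/B/F; C; E/D] holding=-
step 6 (pickup(C)): towers=[A/B/F; E/D] holding=C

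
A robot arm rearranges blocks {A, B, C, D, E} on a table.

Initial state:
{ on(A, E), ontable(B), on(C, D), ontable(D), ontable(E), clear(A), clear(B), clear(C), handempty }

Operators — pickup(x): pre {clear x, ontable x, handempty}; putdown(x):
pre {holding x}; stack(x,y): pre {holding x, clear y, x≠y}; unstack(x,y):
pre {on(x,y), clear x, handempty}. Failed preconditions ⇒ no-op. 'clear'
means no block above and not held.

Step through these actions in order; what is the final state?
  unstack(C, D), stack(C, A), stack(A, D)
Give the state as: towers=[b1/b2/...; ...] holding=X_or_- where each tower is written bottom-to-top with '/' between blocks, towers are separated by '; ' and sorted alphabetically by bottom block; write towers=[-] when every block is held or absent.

step 1 (unstack(C, D)): towers=[B; D; E/A] holding=C
step 2 (stack(C, A)): towers=[B; D; E/A/C] holding=-
step 3 (stack(A, D)) [no-op]: towers=[B; D; E/A/C] holding=-

towers=[B; D; E/A/C] holding=-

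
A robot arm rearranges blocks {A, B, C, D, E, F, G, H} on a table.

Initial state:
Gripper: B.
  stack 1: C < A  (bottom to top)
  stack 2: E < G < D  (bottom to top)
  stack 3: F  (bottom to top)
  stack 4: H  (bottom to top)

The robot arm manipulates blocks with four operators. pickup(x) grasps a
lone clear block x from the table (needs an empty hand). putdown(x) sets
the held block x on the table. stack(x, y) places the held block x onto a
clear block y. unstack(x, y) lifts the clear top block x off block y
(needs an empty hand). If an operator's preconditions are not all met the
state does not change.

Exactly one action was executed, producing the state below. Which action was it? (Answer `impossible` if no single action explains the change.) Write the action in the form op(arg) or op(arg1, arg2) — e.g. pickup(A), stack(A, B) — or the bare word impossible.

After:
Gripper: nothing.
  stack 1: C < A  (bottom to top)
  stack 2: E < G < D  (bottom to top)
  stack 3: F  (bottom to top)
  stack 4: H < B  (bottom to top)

target: towers=[C/A; E/G/D; F; H/B] holding=-
        putdown(B) → towers=[B; C/A; E/G/D; F; H] holding=-
       stack(B, A) → towers=[C/A/B; E/G/D; F; H] holding=-
       stack(B, H) → towers=[C/A; E/G/D; F; H/B] holding=-  ← match
       stack(B, F) → towers=[C/A; E/G/D; F/B; H] holding=-
       stack(B, D) → towers=[C/A; E/G/D/B; F; H] holding=-

stack(B, H)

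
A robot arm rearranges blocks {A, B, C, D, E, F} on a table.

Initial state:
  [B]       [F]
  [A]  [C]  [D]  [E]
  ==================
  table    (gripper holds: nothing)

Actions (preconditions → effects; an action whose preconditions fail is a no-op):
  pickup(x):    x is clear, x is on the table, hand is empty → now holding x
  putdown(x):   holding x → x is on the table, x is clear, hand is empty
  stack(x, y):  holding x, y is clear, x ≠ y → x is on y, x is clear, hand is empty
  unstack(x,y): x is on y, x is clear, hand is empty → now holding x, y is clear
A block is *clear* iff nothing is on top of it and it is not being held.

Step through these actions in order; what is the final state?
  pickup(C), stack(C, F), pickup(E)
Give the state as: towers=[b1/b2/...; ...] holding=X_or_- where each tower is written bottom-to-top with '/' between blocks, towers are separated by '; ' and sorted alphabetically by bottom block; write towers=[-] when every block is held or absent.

step 1 (pickup(C)): towers=[A/B; D/F; E] holding=C
step 2 (stack(C, F)): towers=[A/B; D/F/C; E] holding=-
step 3 (pickup(E)): towers=[A/B; D/F/C] holding=E

towers=[A/B; D/F/C] holding=E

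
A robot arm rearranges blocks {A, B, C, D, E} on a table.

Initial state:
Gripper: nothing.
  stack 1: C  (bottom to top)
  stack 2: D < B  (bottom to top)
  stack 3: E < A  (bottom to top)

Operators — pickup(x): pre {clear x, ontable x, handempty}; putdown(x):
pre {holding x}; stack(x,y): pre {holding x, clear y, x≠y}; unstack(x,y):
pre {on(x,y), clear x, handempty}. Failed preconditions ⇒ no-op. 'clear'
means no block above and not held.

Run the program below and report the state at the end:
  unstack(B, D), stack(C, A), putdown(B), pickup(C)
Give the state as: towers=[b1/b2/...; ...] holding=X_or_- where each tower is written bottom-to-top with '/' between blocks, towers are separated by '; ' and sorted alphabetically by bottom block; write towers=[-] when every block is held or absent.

step 1 (unstack(B, D)): towers=[C; D; E/A] holding=B
step 2 (stack(C, A)) [no-op]: towers=[C; D; E/A] holding=B
step 3 (putdown(B)): towers=[B; C; D; E/A] holding=-
step 4 (pickup(C)): towers=[B; D; E/A] holding=C

towers=[B; D; E/A] holding=C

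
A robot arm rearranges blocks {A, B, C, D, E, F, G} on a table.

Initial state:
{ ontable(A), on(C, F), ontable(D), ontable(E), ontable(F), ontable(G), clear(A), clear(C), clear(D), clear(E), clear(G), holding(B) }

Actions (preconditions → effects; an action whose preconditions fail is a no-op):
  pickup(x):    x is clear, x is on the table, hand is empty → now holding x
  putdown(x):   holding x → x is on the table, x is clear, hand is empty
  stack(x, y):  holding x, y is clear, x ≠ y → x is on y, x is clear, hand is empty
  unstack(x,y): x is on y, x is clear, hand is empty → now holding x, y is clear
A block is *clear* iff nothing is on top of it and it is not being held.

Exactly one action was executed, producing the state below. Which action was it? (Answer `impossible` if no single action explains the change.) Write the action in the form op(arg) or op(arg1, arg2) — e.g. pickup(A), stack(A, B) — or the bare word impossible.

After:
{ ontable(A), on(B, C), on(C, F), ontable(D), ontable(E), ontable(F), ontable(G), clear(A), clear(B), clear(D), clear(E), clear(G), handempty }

target: towers=[A; D; E; F/C/B; G] holding=-
        putdown(B) → towers=[A; B; D; E; F/C; G] holding=-
       stack(B, G) → towers=[A; D; E; F/C; G/B] holding=-
       stack(B, D) → towers=[A; D/B; E; F/C; G] holding=-
       stack(B, A) → towers=[A/B; D; E; F/C; G] holding=-
       stack(B, E) → towers=[A; D; E/B; F/C; G] holding=-
       stack(B, C) → towers=[A; D; E; F/C/B; G] holding=-  ← match

stack(B, C)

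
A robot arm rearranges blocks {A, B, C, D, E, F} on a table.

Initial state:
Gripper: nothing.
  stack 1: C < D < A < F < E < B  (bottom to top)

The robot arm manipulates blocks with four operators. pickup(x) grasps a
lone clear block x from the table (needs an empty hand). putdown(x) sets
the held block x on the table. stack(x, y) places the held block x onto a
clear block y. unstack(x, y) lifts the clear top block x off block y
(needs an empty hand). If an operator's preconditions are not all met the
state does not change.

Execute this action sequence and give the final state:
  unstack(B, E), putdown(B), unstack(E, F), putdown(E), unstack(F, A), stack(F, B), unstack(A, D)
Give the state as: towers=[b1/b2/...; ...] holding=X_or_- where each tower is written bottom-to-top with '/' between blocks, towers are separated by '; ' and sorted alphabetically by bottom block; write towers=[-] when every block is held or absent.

towers=[B/F; C/D; E] holding=A

step 1 (unstack(B, E)): towers=[C/D/A/F/E] holding=B
step 2 (putdown(B)): towers=[B; C/D/A/F/E] holding=-
step 3 (unstack(E, F)): towers=[B; C/D/A/F] holding=E
step 4 (putdown(E)): towers=[B; C/D/A/F; E] holding=-
step 5 (unstack(F, A)): towers=[B; C/D/A; E] holding=F
step 6 (stack(F, B)): towers=[B/F; C/D/A; E] holding=-
step 7 (unstack(A, D)): towers=[B/F; C/D; E] holding=A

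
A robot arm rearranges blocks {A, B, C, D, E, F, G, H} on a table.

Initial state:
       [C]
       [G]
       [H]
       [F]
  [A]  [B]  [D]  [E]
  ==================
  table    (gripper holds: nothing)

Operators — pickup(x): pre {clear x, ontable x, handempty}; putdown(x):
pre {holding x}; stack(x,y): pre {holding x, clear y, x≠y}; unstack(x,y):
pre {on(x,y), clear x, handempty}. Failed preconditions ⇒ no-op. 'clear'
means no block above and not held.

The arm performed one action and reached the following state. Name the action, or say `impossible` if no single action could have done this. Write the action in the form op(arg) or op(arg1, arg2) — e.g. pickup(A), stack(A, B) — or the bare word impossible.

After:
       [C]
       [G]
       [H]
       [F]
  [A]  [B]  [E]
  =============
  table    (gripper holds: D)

target: towers=[A; B/F/H/G/C; E] holding=D
         pickup(A) → towers=[B/F/H/G/C; D; E] holding=A
         pickup(E) → towers=[A; B/F/H/G/C; D] holding=E
         pickup(D) → towers=[A; B/F/H/G/C; E] holding=D  ← match
     unstack(C, G) → towers=[A; B/F/H/G; D; E] holding=C

pickup(D)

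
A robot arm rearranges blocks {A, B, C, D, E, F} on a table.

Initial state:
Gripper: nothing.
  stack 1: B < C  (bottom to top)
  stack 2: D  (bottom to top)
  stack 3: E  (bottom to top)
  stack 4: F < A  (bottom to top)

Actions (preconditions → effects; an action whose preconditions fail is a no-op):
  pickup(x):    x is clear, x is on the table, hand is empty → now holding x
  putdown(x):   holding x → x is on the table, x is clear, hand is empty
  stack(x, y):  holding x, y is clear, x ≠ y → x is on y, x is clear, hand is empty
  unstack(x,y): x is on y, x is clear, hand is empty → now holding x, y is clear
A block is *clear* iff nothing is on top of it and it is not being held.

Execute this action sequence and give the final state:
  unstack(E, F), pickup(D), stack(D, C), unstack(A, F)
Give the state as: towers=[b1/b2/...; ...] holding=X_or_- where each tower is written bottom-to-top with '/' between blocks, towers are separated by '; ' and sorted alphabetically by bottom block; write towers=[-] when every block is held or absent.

towers=[B/C/D; E; F] holding=A

step 1 (unstack(E, F)) [no-op]: towers=[B/C; D; E; F/A] holding=-
step 2 (pickup(D)): towers=[B/C; E; F/A] holding=D
step 3 (stack(D, C)): towers=[B/C/D; E; F/A] holding=-
step 4 (unstack(A, F)): towers=[B/C/D; E; F] holding=A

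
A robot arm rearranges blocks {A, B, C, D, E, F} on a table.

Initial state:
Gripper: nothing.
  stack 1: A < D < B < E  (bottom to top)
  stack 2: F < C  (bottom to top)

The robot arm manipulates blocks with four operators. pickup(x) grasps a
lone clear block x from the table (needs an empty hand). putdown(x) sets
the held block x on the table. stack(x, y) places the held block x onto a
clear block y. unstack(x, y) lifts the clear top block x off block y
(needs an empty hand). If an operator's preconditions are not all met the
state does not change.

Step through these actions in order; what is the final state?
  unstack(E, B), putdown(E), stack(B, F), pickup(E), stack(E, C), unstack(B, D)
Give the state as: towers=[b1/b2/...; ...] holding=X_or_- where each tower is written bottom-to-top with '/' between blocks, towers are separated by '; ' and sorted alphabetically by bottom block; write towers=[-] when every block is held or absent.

towers=[A/D; F/C/E] holding=B

step 1 (unstack(E, B)): towers=[A/D/B; F/C] holding=E
step 2 (putdown(E)): towers=[A/D/B; E; F/C] holding=-
step 3 (stack(B, F)) [no-op]: towers=[A/D/B; E; F/C] holding=-
step 4 (pickup(E)): towers=[A/D/B; F/C] holding=E
step 5 (stack(E, C)): towers=[A/D/B; F/C/E] holding=-
step 6 (unstack(B, D)): towers=[A/D; F/C/E] holding=B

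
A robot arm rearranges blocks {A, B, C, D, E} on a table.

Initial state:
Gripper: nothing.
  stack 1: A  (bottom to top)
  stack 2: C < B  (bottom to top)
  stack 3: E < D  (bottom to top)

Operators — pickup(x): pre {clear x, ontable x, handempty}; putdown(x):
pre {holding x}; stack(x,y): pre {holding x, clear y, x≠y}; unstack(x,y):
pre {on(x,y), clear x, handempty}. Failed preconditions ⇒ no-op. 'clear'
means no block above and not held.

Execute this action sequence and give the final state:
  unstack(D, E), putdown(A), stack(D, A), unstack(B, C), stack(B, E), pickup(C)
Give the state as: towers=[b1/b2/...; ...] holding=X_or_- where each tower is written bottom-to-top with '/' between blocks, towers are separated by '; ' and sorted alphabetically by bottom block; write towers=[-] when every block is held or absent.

towers=[A/D; E/B] holding=C

step 1 (unstack(D, E)): towers=[A; C/B; E] holding=D
step 2 (putdown(A)) [no-op]: towers=[A; C/B; E] holding=D
step 3 (stack(D, A)): towers=[A/D; C/B; E] holding=-
step 4 (unstack(B, C)): towers=[A/D; C; E] holding=B
step 5 (stack(B, E)): towers=[A/D; C; E/B] holding=-
step 6 (pickup(C)): towers=[A/D; E/B] holding=C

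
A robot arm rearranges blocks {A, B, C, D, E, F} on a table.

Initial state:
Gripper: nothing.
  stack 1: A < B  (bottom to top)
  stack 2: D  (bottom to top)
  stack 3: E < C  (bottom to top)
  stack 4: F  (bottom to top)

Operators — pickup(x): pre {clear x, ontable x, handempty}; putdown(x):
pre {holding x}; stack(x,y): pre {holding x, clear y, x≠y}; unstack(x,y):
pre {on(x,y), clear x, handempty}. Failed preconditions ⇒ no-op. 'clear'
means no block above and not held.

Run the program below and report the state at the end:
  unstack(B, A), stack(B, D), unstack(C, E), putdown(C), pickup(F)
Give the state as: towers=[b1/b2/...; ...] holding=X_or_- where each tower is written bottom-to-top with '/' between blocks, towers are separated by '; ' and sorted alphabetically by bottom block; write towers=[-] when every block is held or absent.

towers=[A; C; D/B; E] holding=F

step 1 (unstack(B, A)): towers=[A; D; E/C; F] holding=B
step 2 (stack(B, D)): towers=[A; D/B; E/C; F] holding=-
step 3 (unstack(C, E)): towers=[A; D/B; E; F] holding=C
step 4 (putdown(C)): towers=[A; C; D/B; E; F] holding=-
step 5 (pickup(F)): towers=[A; C; D/B; E] holding=F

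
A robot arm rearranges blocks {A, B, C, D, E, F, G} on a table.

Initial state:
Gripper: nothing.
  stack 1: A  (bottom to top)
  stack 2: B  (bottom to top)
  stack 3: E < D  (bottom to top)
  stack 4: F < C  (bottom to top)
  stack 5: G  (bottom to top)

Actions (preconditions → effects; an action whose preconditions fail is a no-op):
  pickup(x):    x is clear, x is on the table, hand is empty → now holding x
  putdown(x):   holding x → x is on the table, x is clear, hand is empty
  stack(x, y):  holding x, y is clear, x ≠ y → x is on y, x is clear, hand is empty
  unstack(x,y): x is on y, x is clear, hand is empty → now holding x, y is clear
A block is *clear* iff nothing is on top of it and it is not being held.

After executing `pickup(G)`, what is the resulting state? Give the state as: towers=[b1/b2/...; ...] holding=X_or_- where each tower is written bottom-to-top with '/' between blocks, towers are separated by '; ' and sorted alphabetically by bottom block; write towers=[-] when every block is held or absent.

towers=[A; B; E/D; F/C] holding=G

before: towers=[A; B; E/D; F/C; G] holding=-
pre[pickup(G)]: clear(G) ✓, ontable(G) ✓, handempty ✓
all met → apply pickup(G)
after:  towers=[A; B; E/D; F/C] holding=G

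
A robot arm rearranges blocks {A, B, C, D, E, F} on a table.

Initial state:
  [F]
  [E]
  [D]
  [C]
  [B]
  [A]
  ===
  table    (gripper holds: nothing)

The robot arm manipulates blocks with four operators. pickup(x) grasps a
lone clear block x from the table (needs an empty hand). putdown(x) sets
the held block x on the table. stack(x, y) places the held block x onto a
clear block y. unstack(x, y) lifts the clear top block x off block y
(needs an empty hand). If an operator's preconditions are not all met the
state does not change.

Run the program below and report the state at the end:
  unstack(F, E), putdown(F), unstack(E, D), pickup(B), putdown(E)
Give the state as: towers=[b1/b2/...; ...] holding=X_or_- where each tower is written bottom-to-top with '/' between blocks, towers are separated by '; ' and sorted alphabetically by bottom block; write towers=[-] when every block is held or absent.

step 1 (unstack(F, E)): towers=[A/B/C/D/E] holding=F
step 2 (putdown(F)): towers=[A/B/C/D/E; F] holding=-
step 3 (unstack(E, D)): towers=[A/B/C/D; F] holding=E
step 4 (pickup(B)) [no-op]: towers=[A/B/C/D; F] holding=E
step 5 (putdown(E)): towers=[A/B/C/D; E; F] holding=-

towers=[A/B/C/D; E; F] holding=-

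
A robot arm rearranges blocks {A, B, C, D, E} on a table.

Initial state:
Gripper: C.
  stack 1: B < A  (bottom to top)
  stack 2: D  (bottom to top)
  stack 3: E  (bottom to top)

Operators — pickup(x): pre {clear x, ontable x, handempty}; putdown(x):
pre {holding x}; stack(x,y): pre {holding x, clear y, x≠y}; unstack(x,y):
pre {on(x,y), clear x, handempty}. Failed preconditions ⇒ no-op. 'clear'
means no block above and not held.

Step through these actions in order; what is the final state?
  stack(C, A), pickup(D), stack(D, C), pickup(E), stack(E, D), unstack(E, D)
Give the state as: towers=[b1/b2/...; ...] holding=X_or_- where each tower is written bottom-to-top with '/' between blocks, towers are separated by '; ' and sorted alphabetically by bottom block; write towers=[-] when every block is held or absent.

towers=[B/A/C/D] holding=E

step 1 (stack(C, A)): towers=[B/A/C; D; E] holding=-
step 2 (pickup(D)): towers=[B/A/C; E] holding=D
step 3 (stack(D, C)): towers=[B/A/C/D; E] holding=-
step 4 (pickup(E)): towers=[B/A/C/D] holding=E
step 5 (stack(E, D)): towers=[B/A/C/D/E] holding=-
step 6 (unstack(E, D)): towers=[B/A/C/D] holding=E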